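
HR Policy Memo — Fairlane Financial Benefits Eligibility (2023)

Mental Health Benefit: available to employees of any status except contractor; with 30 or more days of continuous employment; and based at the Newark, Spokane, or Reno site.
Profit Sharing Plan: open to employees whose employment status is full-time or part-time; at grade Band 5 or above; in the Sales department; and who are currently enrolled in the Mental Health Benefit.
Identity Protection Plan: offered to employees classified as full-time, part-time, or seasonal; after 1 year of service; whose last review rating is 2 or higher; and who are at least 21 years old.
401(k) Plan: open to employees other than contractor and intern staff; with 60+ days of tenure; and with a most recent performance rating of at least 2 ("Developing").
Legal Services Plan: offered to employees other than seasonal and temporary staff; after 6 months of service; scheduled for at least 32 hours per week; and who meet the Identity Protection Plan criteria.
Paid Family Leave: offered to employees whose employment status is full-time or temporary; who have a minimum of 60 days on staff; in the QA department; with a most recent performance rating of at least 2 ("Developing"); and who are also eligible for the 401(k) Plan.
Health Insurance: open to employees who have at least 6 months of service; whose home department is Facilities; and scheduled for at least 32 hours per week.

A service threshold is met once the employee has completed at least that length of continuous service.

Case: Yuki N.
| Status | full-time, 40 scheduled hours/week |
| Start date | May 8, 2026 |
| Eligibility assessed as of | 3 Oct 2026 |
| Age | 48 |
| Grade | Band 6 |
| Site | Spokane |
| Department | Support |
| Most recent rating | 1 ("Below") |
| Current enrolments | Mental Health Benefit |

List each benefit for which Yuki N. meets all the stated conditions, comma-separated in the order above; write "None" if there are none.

Mental Health Benefit

Service from May 8, 2026 to 3 Oct 2026: 148 days.
Mental Health Benefit — status full-time ✓ (not excluded); service 148 days ≥ 30 days ✓; site Spokane ✓ → eligible.
Profit Sharing Plan — status full-time ✓; grade Band 6 ≥ Band 5 ✓; dept Support ✗ → not eligible.
Identity Protection Plan — status full-time ✓; service 148 days < 1 year (≈365 days) ✗ → not eligible.
401(k) Plan — status full-time ✓ (not excluded); service 148 days ≥ 60 days ✓; rating 1 < 2 ✗ → not eligible.
Legal Services Plan — status full-time ✓ (not excluded); service 148 days < 6 months (≈180 days) ✗ → not eligible.
Paid Family Leave — status full-time ✓; service 148 days ≥ 60 days ✓; dept Support ✗ → not eligible.
Health Insurance — service 148 days < 6 months (≈180 days) ✗ → not eligible.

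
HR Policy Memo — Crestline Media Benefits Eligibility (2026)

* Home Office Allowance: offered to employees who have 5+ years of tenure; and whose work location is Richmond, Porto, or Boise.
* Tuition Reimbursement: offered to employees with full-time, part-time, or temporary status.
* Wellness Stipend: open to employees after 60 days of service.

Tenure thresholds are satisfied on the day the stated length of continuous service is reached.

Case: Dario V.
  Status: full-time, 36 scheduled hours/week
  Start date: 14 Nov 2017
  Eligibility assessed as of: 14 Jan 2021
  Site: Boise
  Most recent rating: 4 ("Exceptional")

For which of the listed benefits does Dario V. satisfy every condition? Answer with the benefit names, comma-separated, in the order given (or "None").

Service from 14 Nov 2017 to 14 Jan 2021: 1157 days.
Home Office Allowance — service 1157 days < 5 years (≈1825 days) ✗ → not eligible.
Tuition Reimbursement — status full-time ✓ → eligible.
Wellness Stipend — service 1157 days ≥ 60 days ✓ → eligible.

Tuition Reimbursement, Wellness Stipend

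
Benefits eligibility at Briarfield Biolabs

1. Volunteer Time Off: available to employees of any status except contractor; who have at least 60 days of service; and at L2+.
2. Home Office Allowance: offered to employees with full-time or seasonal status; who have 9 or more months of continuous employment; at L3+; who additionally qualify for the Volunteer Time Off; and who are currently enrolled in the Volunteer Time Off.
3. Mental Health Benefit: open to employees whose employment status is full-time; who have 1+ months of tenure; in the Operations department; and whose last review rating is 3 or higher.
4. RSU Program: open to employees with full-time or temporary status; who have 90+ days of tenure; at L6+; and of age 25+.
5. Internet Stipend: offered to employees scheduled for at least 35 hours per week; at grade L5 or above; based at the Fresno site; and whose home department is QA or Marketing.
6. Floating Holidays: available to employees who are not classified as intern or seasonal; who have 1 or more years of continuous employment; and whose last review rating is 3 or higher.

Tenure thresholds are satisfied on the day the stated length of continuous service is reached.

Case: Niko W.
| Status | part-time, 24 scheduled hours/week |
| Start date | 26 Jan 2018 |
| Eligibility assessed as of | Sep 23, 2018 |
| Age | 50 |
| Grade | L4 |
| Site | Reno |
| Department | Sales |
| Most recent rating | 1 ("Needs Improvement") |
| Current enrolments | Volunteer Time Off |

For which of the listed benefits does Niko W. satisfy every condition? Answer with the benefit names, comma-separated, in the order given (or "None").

Volunteer Time Off

Service from 26 Jan 2018 to Sep 23, 2018: 240 days.
Volunteer Time Off — status part-time ✓ (not excluded); service 240 days ≥ 60 days ✓; grade L4 ≥ L2 ✓ → eligible.
Home Office Allowance — status part-time ✗ (requires full-time or seasonal) → not eligible.
Mental Health Benefit — status part-time ✗ (requires full-time) → not eligible.
RSU Program — status part-time ✗ (requires full-time or temporary) → not eligible.
Internet Stipend — 24 hrs/wk < 35 ✗ → not eligible.
Floating Holidays — status part-time ✓ (not excluded); service 240 days < 1 year (≈365 days) ✗ → not eligible.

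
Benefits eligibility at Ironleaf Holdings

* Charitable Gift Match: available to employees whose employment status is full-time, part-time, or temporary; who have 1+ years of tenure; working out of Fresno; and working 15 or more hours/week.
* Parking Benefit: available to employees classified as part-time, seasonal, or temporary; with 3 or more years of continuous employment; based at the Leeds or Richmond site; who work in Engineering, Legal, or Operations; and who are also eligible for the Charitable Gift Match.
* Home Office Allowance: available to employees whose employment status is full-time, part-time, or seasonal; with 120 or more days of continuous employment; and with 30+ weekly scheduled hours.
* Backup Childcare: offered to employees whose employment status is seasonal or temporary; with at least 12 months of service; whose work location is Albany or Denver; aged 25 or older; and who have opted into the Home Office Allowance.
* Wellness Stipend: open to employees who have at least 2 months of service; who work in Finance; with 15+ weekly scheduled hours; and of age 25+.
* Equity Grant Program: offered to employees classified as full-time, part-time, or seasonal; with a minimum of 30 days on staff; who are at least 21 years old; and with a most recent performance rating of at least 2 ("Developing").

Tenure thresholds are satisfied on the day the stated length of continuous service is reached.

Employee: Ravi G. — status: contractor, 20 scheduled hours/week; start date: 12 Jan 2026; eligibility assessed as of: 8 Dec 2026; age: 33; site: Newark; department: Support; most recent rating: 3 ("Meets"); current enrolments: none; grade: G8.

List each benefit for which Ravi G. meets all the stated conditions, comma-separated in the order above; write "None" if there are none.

None

Service from 12 Jan 2026 to 8 Dec 2026: 330 days.
Charitable Gift Match — status contractor ✗ (requires full-time, part-time, or temporary) → not eligible.
Parking Benefit — status contractor ✗ (requires part-time, seasonal, or temporary) → not eligible.
Home Office Allowance — status contractor ✗ (requires full-time, part-time, or seasonal) → not eligible.
Backup Childcare — status contractor ✗ (requires seasonal or temporary) → not eligible.
Wellness Stipend — service 330 days ≥ 2 months (≈60 days) ✓; dept Support ✗ → not eligible.
Equity Grant Program — status contractor ✗ (requires full-time, part-time, or seasonal) → not eligible.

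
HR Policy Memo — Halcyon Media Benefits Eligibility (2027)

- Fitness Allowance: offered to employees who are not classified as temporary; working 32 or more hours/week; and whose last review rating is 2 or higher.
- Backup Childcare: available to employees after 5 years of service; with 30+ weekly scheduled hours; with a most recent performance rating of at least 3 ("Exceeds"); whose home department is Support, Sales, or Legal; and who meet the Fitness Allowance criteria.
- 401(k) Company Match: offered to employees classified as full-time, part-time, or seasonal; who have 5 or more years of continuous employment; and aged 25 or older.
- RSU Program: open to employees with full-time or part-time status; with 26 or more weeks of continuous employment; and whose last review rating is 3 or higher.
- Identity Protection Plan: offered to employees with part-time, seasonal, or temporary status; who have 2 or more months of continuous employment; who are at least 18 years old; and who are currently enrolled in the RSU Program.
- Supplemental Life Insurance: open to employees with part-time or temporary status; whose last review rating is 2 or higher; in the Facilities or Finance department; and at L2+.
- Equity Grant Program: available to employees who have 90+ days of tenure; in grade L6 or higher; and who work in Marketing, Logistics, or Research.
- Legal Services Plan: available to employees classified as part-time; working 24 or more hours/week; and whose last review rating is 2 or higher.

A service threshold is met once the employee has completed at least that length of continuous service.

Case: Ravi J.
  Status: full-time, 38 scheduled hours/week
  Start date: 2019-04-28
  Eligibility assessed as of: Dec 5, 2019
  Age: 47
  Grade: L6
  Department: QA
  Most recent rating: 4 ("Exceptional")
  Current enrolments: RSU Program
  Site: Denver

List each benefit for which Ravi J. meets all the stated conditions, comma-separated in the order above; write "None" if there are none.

Service from 2019-04-28 to Dec 5, 2019: 221 days.
Fitness Allowance — status full-time ✓ (not excluded); 38 hrs/wk ≥ 32 ✓; rating 4 ≥ 2 ✓ → eligible.
Backup Childcare — service 221 days < 5 years (≈1825 days) ✗ → not eligible.
401(k) Company Match — status full-time ✓; service 221 days < 5 years (≈1825 days) ✗ → not eligible.
RSU Program — status full-time ✓; service 221 days ≥ 26 weeks (≈182 days) ✓; rating 4 ≥ 3 ✓ → eligible.
Identity Protection Plan — status full-time ✗ (requires part-time, seasonal, or temporary) → not eligible.
Supplemental Life Insurance — status full-time ✗ (requires part-time or temporary) → not eligible.
Equity Grant Program — service 221 days ≥ 90 days ✓; grade L6 ≥ L6 ✓; dept QA ✗ → not eligible.
Legal Services Plan — status full-time ✗ (requires part-time) → not eligible.

Fitness Allowance, RSU Program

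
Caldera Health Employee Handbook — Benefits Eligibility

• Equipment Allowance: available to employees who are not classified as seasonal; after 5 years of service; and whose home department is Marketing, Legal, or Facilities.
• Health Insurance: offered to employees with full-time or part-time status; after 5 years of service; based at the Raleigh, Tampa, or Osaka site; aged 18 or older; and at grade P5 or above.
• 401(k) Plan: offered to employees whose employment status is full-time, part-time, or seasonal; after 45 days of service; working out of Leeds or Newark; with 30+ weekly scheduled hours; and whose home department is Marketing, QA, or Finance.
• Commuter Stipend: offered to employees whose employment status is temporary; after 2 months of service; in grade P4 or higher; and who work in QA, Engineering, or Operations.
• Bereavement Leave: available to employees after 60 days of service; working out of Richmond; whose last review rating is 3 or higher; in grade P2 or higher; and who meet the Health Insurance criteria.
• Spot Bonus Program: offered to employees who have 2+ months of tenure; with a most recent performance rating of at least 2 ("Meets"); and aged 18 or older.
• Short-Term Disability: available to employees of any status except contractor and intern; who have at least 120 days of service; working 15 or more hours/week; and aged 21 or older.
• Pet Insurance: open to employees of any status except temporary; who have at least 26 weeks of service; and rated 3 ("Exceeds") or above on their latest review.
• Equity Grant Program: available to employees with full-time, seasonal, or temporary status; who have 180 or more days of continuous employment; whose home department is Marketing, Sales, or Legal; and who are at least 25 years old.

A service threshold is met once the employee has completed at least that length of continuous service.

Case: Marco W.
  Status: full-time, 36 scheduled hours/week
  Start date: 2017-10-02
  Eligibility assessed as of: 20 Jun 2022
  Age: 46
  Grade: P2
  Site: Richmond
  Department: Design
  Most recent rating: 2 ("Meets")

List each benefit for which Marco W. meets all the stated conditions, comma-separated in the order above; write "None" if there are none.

Spot Bonus Program, Short-Term Disability

Service from 2017-10-02 to 20 Jun 2022: 1722 days.
Equipment Allowance — status full-time ✓ (not excluded); service 1722 days < 5 years (≈1825 days) ✗ → not eligible.
Health Insurance — status full-time ✓; service 1722 days < 5 years (≈1825 days) ✗ → not eligible.
401(k) Plan — status full-time ✓; service 1722 days ≥ 45 days ✓; site Richmond ✗ (not Leeds or Newark) → not eligible.
Commuter Stipend — status full-time ✗ (requires temporary) → not eligible.
Bereavement Leave — service 1722 days ≥ 60 days ✓; site Richmond ✓; rating 2 < 3 ✗ → not eligible.
Spot Bonus Program — service 1722 days ≥ 2 months (≈60 days) ✓; rating 2 ≥ 2 ✓; age 46 ≥ 18 ✓ → eligible.
Short-Term Disability — status full-time ✓ (not excluded); service 1722 days ≥ 120 days ✓; 36 hrs/wk ≥ 15 ✓; age 46 ≥ 21 ✓ → eligible.
Pet Insurance — status full-time ✓ (not excluded); service 1722 days ≥ 26 weeks (≈182 days) ✓; rating 2 < 3 ✗ → not eligible.
Equity Grant Program — status full-time ✓; service 1722 days ≥ 180 days ✓; dept Design ✗ → not eligible.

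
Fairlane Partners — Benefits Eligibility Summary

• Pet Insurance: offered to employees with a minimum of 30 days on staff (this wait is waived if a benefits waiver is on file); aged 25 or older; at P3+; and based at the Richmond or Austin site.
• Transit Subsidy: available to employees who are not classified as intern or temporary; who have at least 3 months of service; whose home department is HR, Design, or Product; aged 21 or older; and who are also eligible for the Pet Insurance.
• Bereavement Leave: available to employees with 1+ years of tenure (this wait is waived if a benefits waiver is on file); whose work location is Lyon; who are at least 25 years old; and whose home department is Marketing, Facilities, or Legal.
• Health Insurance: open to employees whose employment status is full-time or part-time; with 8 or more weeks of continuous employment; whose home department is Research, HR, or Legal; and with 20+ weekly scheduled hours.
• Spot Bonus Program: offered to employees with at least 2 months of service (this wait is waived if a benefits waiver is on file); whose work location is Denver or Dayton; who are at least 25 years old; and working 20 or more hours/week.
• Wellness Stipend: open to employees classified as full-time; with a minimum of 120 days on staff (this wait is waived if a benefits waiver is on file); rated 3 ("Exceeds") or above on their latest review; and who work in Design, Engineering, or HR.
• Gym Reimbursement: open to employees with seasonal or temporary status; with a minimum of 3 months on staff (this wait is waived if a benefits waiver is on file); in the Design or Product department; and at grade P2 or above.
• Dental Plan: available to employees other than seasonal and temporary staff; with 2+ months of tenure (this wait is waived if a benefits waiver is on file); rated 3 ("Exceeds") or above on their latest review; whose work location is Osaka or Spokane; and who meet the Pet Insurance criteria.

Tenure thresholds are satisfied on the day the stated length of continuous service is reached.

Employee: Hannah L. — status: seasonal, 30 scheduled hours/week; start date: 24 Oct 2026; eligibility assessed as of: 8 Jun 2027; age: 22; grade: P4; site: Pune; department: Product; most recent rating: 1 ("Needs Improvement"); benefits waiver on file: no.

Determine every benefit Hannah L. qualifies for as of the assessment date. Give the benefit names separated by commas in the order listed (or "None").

Gym Reimbursement

Service from 24 Oct 2026 to 8 Jun 2027: 227 days.
Pet Insurance — no waiver, service 227 days ≥ 30 days ✓; age 22 < 25 ✗ → not eligible.
Transit Subsidy — status seasonal ✓ (not excluded); service 227 days ≥ 3 months (≈90 days) ✓; dept Product ✓; age 22 ≥ 21 ✓; not eligible for Pet Insurance ✗ → not eligible.
Bereavement Leave — no waiver, service 227 days < 1 year (≈365 days) ✗ → not eligible.
Health Insurance — status seasonal ✗ (requires full-time or part-time) → not eligible.
Spot Bonus Program — no waiver, service 227 days ≥ 2 months (≈60 days) ✓; site Pune ✗ (not Denver or Dayton) → not eligible.
Wellness Stipend — status seasonal ✗ (requires full-time) → not eligible.
Gym Reimbursement — status seasonal ✓; no waiver, service 227 days ≥ 3 months (≈90 days) ✓; dept Product ✓; grade P4 ≥ P2 ✓ → eligible.
Dental Plan — status seasonal ✗ (excluded) → not eligible.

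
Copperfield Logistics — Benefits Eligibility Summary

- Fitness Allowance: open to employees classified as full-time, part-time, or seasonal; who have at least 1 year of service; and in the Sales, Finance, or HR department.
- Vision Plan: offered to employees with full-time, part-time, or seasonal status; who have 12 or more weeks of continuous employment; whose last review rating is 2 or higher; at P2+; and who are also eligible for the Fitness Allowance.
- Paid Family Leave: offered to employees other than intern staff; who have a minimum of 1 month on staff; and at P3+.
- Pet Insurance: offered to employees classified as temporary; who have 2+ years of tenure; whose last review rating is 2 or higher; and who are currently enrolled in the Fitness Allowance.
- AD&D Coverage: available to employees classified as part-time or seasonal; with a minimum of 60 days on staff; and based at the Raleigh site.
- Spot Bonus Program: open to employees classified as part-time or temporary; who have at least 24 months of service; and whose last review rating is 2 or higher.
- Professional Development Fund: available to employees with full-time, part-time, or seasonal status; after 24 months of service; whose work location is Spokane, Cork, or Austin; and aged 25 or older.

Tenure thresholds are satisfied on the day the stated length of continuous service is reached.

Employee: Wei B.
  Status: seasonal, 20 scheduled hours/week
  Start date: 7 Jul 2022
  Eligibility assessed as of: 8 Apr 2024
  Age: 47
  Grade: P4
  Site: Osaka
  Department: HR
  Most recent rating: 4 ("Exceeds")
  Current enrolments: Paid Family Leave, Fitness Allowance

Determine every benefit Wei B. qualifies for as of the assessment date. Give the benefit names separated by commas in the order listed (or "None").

Service from 7 Jul 2022 to 8 Apr 2024: 641 days.
Fitness Allowance — status seasonal ✓; service 641 days ≥ 1 year (≈365 days) ✓; dept HR ✓ → eligible.
Vision Plan — status seasonal ✓; service 641 days ≥ 12 weeks (≈84 days) ✓; rating 4 ≥ 2 ✓; grade P4 ≥ P2 ✓; eligible for Fitness Allowance ✓ → eligible.
Paid Family Leave — status seasonal ✓ (not excluded); service 641 days ≥ 1 month (≈30 days) ✓; grade P4 ≥ P3 ✓ → eligible.
Pet Insurance — status seasonal ✗ (requires temporary) → not eligible.
AD&D Coverage — status seasonal ✓; service 641 days ≥ 60 days ✓; site Osaka ✗ (not Raleigh) → not eligible.
Spot Bonus Program — status seasonal ✗ (requires part-time or temporary) → not eligible.
Professional Development Fund — status seasonal ✓; service 641 days < 24 months (≈720 days) ✗ → not eligible.

Fitness Allowance, Vision Plan, Paid Family Leave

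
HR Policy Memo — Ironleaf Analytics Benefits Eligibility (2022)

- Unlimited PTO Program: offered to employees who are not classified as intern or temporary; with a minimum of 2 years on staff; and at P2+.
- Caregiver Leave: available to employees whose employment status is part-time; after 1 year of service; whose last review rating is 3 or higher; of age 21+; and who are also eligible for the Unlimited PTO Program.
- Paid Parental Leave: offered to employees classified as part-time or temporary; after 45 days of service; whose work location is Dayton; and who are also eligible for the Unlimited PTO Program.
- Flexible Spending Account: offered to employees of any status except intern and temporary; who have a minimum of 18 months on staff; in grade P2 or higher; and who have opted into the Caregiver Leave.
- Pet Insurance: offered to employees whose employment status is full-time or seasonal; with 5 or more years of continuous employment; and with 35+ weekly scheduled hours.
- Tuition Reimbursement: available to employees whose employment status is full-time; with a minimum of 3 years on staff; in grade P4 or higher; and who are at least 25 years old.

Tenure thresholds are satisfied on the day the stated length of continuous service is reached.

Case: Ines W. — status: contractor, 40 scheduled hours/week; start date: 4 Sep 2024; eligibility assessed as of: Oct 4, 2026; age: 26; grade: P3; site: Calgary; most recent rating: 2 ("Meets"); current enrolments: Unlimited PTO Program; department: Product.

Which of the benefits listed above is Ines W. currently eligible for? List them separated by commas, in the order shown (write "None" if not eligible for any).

Unlimited PTO Program

Service from 4 Sep 2024 to Oct 4, 2026: 760 days.
Unlimited PTO Program — status contractor ✓ (not excluded); service 760 days ≥ 2 years (≈730 days) ✓; grade P3 ≥ P2 ✓ → eligible.
Caregiver Leave — status contractor ✗ (requires part-time) → not eligible.
Paid Parental Leave — status contractor ✗ (requires part-time or temporary) → not eligible.
Flexible Spending Account — status contractor ✓ (not excluded); service 760 days ≥ 18 months (≈540 days) ✓; grade P3 ≥ P2 ✓; not enrolled in Caregiver Leave ✗ → not eligible.
Pet Insurance — status contractor ✗ (requires full-time or seasonal) → not eligible.
Tuition Reimbursement — status contractor ✗ (requires full-time) → not eligible.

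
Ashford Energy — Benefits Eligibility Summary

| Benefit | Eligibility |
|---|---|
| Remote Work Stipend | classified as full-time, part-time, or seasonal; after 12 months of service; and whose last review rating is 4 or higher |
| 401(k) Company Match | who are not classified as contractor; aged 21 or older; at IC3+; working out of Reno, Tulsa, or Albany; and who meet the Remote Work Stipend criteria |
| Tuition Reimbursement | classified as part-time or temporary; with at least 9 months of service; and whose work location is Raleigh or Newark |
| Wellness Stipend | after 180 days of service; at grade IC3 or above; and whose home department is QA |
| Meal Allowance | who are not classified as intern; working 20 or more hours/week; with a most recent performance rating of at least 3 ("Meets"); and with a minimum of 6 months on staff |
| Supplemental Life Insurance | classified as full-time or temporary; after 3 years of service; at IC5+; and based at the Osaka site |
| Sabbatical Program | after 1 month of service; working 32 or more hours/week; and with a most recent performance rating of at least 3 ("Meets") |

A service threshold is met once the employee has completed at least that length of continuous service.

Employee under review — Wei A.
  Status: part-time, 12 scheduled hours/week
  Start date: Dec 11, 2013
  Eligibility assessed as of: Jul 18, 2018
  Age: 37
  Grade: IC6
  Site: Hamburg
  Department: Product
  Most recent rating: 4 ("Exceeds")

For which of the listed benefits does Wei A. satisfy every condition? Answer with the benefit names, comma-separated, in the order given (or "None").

Service from Dec 11, 2013 to Jul 18, 2018: 1680 days.
Remote Work Stipend — status part-time ✓; service 1680 days ≥ 12 months (≈360 days) ✓; rating 4 ≥ 4 ✓ → eligible.
401(k) Company Match — status part-time ✓ (not excluded); age 37 ≥ 21 ✓; grade IC6 ≥ IC3 ✓; site Hamburg ✗ (not Reno, Tulsa, or Albany) → not eligible.
Tuition Reimbursement — status part-time ✓; service 1680 days ≥ 9 months (≈270 days) ✓; site Hamburg ✗ (not Raleigh or Newark) → not eligible.
Wellness Stipend — service 1680 days ≥ 180 days ✓; grade IC6 ≥ IC3 ✓; dept Product ✗ → not eligible.
Meal Allowance — status part-time ✓ (not excluded); 12 hrs/wk < 20 ✗ → not eligible.
Supplemental Life Insurance — status part-time ✗ (requires full-time or temporary) → not eligible.
Sabbatical Program — service 1680 days ≥ 1 month (≈30 days) ✓; 12 hrs/wk < 32 ✗ → not eligible.

Remote Work Stipend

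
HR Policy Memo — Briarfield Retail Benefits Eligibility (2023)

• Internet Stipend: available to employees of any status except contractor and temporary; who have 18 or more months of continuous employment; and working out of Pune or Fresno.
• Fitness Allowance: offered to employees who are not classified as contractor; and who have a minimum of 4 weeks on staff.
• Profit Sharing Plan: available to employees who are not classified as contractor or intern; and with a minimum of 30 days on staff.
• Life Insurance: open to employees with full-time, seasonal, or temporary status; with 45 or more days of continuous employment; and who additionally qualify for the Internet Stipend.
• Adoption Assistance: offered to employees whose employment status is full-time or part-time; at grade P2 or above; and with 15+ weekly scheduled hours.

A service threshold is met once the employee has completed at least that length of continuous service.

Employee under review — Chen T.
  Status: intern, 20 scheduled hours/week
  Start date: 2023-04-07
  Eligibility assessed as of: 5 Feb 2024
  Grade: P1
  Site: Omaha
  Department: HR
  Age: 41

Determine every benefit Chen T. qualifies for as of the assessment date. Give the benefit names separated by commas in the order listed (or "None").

Service from 2023-04-07 to 5 Feb 2024: 304 days.
Internet Stipend — status intern ✓ (not excluded); service 304 days < 18 months (≈540 days) ✗ → not eligible.
Fitness Allowance — status intern ✓ (not excluded); service 304 days ≥ 4 weeks (≈28 days) ✓ → eligible.
Profit Sharing Plan — status intern ✗ (excluded) → not eligible.
Life Insurance — status intern ✗ (requires full-time, seasonal, or temporary) → not eligible.
Adoption Assistance — status intern ✗ (requires full-time or part-time) → not eligible.

Fitness Allowance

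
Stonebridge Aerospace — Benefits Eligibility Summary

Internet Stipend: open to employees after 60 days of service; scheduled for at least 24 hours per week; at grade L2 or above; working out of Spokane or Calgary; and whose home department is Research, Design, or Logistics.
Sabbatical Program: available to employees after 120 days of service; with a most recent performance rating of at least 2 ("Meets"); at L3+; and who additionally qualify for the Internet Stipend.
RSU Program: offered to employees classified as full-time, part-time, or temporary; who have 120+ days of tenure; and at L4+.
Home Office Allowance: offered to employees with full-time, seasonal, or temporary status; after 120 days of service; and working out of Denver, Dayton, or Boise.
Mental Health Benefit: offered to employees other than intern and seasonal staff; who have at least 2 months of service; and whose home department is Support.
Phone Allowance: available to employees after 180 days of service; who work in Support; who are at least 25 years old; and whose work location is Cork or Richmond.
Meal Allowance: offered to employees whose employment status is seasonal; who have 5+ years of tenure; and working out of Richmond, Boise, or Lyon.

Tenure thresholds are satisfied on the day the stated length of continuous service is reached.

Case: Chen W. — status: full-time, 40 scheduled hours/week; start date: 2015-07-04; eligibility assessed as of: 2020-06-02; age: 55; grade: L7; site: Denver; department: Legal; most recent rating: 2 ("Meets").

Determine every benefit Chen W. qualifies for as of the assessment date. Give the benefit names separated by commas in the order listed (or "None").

Service from 2015-07-04 to 2020-06-02: 1795 days.
Internet Stipend — service 1795 days ≥ 60 days ✓; 40 hrs/wk ≥ 24 ✓; grade L7 ≥ L2 ✓; site Denver ✗ (not Spokane or Calgary) → not eligible.
Sabbatical Program — service 1795 days ≥ 120 days ✓; rating 2 ≥ 2 ✓; grade L7 ≥ L3 ✓; not eligible for Internet Stipend ✗ → not eligible.
RSU Program — status full-time ✓; service 1795 days ≥ 120 days ✓; grade L7 ≥ L4 ✓ → eligible.
Home Office Allowance — status full-time ✓; service 1795 days ≥ 120 days ✓; site Denver ✓ → eligible.
Mental Health Benefit — status full-time ✓ (not excluded); service 1795 days ≥ 2 months (≈60 days) ✓; dept Legal ✗ → not eligible.
Phone Allowance — service 1795 days ≥ 180 days ✓; dept Legal ✗ → not eligible.
Meal Allowance — status full-time ✗ (requires seasonal) → not eligible.

RSU Program, Home Office Allowance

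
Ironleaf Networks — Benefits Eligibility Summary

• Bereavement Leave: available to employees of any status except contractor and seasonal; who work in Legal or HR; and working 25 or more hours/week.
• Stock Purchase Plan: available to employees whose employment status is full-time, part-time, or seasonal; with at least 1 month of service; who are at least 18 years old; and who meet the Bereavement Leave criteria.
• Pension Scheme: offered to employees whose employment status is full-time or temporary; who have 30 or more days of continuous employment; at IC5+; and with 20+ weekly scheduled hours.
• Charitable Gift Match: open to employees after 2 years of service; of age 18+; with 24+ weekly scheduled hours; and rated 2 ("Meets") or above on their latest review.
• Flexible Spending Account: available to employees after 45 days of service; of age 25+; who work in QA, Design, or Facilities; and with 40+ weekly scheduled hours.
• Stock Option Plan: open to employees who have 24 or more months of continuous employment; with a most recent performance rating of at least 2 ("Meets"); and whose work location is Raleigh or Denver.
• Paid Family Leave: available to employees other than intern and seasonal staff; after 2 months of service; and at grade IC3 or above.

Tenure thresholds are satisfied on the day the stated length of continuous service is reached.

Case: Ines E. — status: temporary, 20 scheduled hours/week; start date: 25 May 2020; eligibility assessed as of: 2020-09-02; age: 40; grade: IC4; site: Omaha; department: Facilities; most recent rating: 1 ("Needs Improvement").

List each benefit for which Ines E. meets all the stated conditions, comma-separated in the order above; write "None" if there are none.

Paid Family Leave

Service from 25 May 2020 to 2020-09-02: 100 days.
Bereavement Leave — status temporary ✓ (not excluded); dept Facilities ✗ → not eligible.
Stock Purchase Plan — status temporary ✗ (requires full-time, part-time, or seasonal) → not eligible.
Pension Scheme — status temporary ✓; service 100 days ≥ 30 days ✓; grade IC4 < IC5 ✗ → not eligible.
Charitable Gift Match — service 100 days < 2 years (≈730 days) ✗ → not eligible.
Flexible Spending Account — service 100 days ≥ 45 days ✓; age 40 ≥ 25 ✓; dept Facilities ✓; 20 hrs/wk < 40 ✗ → not eligible.
Stock Option Plan — service 100 days < 24 months (≈720 days) ✗ → not eligible.
Paid Family Leave — status temporary ✓ (not excluded); service 100 days ≥ 2 months (≈60 days) ✓; grade IC4 ≥ IC3 ✓ → eligible.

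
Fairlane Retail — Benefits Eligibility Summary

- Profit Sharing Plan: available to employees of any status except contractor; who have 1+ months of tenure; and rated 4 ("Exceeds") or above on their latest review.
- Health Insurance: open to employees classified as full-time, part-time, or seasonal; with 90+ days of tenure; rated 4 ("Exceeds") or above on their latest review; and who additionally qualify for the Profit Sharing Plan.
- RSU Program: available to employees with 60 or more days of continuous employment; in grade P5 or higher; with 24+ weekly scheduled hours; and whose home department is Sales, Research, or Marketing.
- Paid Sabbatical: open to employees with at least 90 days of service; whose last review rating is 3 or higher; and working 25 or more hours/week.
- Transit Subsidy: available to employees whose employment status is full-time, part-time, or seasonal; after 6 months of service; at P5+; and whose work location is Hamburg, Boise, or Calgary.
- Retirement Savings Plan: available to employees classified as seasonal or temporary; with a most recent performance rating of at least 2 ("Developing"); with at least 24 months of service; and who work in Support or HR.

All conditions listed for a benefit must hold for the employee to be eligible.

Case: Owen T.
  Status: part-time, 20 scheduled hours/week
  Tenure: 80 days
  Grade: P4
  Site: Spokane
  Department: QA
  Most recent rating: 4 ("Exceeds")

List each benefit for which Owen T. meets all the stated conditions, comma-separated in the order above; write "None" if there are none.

Profit Sharing Plan — status part-time ✓ (not excluded); service 80 days ≥ 1 month (≈30 days) ✓; rating 4 ≥ 4 ✓ → eligible.
Health Insurance — status part-time ✓; service 80 days < 90 days ✗ → not eligible.
RSU Program — service 80 days ≥ 60 days ✓; grade P4 < P5 ✗ → not eligible.
Paid Sabbatical — service 80 days < 90 days ✗ → not eligible.
Transit Subsidy — status part-time ✓; service 80 days < 6 months (≈180 days) ✗ → not eligible.
Retirement Savings Plan — status part-time ✗ (requires seasonal or temporary) → not eligible.

Profit Sharing Plan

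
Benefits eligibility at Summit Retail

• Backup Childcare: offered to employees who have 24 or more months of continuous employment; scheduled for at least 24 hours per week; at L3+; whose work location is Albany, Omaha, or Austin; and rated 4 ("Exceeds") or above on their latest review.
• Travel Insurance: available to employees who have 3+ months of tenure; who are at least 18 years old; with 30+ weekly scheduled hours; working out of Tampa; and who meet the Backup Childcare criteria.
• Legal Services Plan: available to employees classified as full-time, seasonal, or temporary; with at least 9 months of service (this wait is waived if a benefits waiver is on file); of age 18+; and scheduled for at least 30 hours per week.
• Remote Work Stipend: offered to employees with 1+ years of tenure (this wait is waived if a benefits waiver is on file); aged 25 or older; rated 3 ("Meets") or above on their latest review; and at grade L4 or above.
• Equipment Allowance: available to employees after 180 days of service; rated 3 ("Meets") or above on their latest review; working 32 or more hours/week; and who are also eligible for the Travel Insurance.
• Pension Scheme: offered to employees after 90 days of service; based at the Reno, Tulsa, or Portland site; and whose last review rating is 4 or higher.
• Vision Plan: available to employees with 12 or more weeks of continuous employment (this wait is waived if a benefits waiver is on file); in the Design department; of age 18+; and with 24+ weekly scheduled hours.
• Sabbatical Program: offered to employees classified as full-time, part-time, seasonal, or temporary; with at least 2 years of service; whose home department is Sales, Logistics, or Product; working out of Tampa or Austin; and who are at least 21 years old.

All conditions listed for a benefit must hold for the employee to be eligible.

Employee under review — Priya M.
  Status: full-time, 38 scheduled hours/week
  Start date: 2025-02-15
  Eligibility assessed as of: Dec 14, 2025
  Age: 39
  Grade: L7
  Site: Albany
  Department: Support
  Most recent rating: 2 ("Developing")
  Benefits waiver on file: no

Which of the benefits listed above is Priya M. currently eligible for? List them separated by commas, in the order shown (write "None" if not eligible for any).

Service from 2025-02-15 to Dec 14, 2025: 302 days.
Backup Childcare — service 302 days < 24 months (≈720 days) ✗ → not eligible.
Travel Insurance — service 302 days ≥ 3 months (≈90 days) ✓; age 39 ≥ 18 ✓; 38 hrs/wk ≥ 30 ✓; site Albany ✗ (not Tampa) → not eligible.
Legal Services Plan — status full-time ✓; no waiver, service 302 days ≥ 9 months (≈270 days) ✓; age 39 ≥ 18 ✓; 38 hrs/wk ≥ 30 ✓ → eligible.
Remote Work Stipend — no waiver, service 302 days < 1 year (≈365 days) ✗ → not eligible.
Equipment Allowance — service 302 days ≥ 180 days ✓; rating 2 < 3 ✗ → not eligible.
Pension Scheme — service 302 days ≥ 90 days ✓; site Albany ✗ (not Reno, Tulsa, or Portland) → not eligible.
Vision Plan — no waiver, service 302 days ≥ 12 weeks (≈84 days) ✓; dept Support ✗ → not eligible.
Sabbatical Program — status full-time ✓; service 302 days < 2 years (≈730 days) ✗ → not eligible.

Legal Services Plan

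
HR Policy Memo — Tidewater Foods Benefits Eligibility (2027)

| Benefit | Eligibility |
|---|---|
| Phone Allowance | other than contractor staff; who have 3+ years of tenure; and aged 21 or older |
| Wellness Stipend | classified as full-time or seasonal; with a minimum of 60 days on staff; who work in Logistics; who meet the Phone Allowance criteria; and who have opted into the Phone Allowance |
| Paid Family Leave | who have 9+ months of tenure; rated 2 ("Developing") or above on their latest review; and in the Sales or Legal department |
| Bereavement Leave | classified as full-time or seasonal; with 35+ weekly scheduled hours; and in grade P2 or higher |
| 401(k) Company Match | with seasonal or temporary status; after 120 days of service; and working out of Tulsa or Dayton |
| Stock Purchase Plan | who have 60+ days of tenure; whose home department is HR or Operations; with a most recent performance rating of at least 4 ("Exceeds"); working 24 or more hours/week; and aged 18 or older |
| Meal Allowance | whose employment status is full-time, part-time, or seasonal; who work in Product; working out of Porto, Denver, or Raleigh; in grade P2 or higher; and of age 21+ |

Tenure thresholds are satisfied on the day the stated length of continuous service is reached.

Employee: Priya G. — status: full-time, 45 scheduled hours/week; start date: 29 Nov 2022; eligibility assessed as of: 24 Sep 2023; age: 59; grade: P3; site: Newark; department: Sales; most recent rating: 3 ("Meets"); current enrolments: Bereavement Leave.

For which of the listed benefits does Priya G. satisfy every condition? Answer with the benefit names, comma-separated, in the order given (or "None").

Service from 29 Nov 2022 to 24 Sep 2023: 299 days.
Phone Allowance — status full-time ✓ (not excluded); service 299 days < 3 years (≈1095 days) ✗ → not eligible.
Wellness Stipend — status full-time ✓; service 299 days ≥ 60 days ✓; dept Sales ✗ → not eligible.
Paid Family Leave — service 299 days ≥ 9 months (≈270 days) ✓; rating 3 ≥ 2 ✓; dept Sales ✓ → eligible.
Bereavement Leave — status full-time ✓; 45 hrs/wk ≥ 35 ✓; grade P3 ≥ P2 ✓ → eligible.
401(k) Company Match — status full-time ✗ (requires seasonal or temporary) → not eligible.
Stock Purchase Plan — service 299 days ≥ 60 days ✓; dept Sales ✗ → not eligible.
Meal Allowance — status full-time ✓; dept Sales ✗ → not eligible.

Paid Family Leave, Bereavement Leave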